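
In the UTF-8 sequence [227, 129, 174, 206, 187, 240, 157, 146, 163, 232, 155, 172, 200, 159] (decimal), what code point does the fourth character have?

U+86EC

Offset 0: leading byte 0xE3 = 11100011 → 3-byte char #1 = E3 81 AE.
Offset 3: leading byte 0xCE = 11001110 → 2-byte char #2 = CE BB.
Offset 5: leading byte 0xF0 = 11110000 → 4-byte char #3 = F0 9D 92 A3.
Offset 9: leading byte 0xE8 = 11101000 → 3-byte char #4 = E8 9B AC.
Leading byte 0xE8 = 11101000 matches 1110xxxx → 3-byte sequence.
Byte 1: 0xE8 = 11101000, payload 1000 (4 bits).
Byte 2: 0x9B = 10011011 (10xxxxxx ✓), payload 011011.
Byte 3: 0xAC = 10101100 (10xxxxxx ✓), payload 101100.
Concatenate: 1000011011101100 = 0x86EC (16 bits → U+86EC).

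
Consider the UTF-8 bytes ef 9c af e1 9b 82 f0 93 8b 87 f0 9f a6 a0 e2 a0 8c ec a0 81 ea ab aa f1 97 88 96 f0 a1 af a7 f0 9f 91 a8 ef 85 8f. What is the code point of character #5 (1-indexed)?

Offset 0: leading byte 0xEF = 11101111 → 3-byte char #1 = EF 9C AF.
Offset 3: leading byte 0xE1 = 11100001 → 3-byte char #2 = E1 9B 82.
Offset 6: leading byte 0xF0 = 11110000 → 4-byte char #3 = F0 93 8B 87.
Offset 10: leading byte 0xF0 = 11110000 → 4-byte char #4 = F0 9F A6 A0.
Offset 14: leading byte 0xE2 = 11100010 → 3-byte char #5 = E2 A0 8C.
Leading byte 0xE2 = 11100010 matches 1110xxxx → 3-byte sequence.
Byte 1: 0xE2 = 11100010, payload 0010 (4 bits).
Byte 2: 0xA0 = 10100000 (10xxxxxx ✓), payload 100000.
Byte 3: 0x8C = 10001100 (10xxxxxx ✓), payload 001100.
Concatenate: 0010100000001100 = 0x280C (16 bits → U+280C).

U+280C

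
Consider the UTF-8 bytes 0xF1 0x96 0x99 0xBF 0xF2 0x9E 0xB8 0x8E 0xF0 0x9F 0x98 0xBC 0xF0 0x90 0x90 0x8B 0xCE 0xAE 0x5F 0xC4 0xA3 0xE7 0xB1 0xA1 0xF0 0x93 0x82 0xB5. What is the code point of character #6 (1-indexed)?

Offset 0: leading byte 0xF1 = 11110001 → 4-byte char #1 = F1 96 99 BF.
Offset 4: leading byte 0xF2 = 11110010 → 4-byte char #2 = F2 9E B8 8E.
Offset 8: leading byte 0xF0 = 11110000 → 4-byte char #3 = F0 9F 98 BC.
Offset 12: leading byte 0xF0 = 11110000 → 4-byte char #4 = F0 90 90 8B.
Offset 16: leading byte 0xCE = 11001110 → 2-byte char #5 = CE AE.
Offset 18: leading byte 0x5F = 01011111 → 1-byte char #6 = 5F.
Leading byte 0x5F = 01011111 matches 0xxxxxxx → 1-byte sequence.
Byte 1: 0x5F = 01011111, payload 1011111 (7 bits).
Concatenate: 1011111 = 0x5F (7 bits → U+005F).

U+005F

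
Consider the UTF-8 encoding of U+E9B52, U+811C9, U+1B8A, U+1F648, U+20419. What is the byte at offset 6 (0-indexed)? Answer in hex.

0x87

U+E9B52 → 4-byte form F3 A9 AD 92 at offsets 0–3.
U+811C9 → 4-byte form F2 81 87 89 at offsets 4–7.
Offset 6 falls in char 2's range; it's byte 3 of F2 81 87 89 = 0x87.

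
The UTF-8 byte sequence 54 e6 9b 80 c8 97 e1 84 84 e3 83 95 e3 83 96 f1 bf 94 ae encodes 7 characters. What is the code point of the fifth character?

Offset 0: leading byte 0x54 = 01010100 → 1-byte char #1 = 54.
Offset 1: leading byte 0xE6 = 11100110 → 3-byte char #2 = E6 9B 80.
Offset 4: leading byte 0xC8 = 11001000 → 2-byte char #3 = C8 97.
Offset 6: leading byte 0xE1 = 11100001 → 3-byte char #4 = E1 84 84.
Offset 9: leading byte 0xE3 = 11100011 → 3-byte char #5 = E3 83 95.
Leading byte 0xE3 = 11100011 matches 1110xxxx → 3-byte sequence.
Byte 1: 0xE3 = 11100011, payload 0011 (4 bits).
Byte 2: 0x83 = 10000011 (10xxxxxx ✓), payload 000011.
Byte 3: 0x95 = 10010101 (10xxxxxx ✓), payload 010101.
Concatenate: 0011000011010101 = 0x30D5 (16 bits → U+30D5).

U+30D5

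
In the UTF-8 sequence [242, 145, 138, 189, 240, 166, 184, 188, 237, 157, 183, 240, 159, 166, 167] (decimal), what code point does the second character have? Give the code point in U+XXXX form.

Offset 0: leading byte 0xF2 = 11110010 → 4-byte char #1 = F2 91 8A BD.
Offset 4: leading byte 0xF0 = 11110000 → 4-byte char #2 = F0 A6 B8 BC.
Leading byte 0xF0 = 11110000 matches 11110xxx → 4-byte sequence.
Byte 1: 0xF0 = 11110000, payload 000 (3 bits).
Byte 2: 0xA6 = 10100110 (10xxxxxx ✓), payload 100110.
Byte 3: 0xB8 = 10111000 (10xxxxxx ✓), payload 111000.
Byte 4: 0xBC = 10111100 (10xxxxxx ✓), payload 111100.
Concatenate: 000100110111000111100 = 0x26E3C (21 bits → U+26E3C).

U+26E3C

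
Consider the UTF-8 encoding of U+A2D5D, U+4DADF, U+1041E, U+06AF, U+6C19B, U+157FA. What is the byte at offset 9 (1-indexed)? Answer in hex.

1-indexed offset 9 is 0-indexed offset 8.
U+A2D5D → 4-byte form F2 A2 B5 9D at offsets 0–3.
U+4DADF → 4-byte form F1 8D AB 9F at offsets 4–7.
U+1041E → 4-byte form F0 90 90 9E at offsets 8–11.
Offset 8 falls in char 3's range; it's byte 1 of F0 90 90 9E = 0xF0.

0xF0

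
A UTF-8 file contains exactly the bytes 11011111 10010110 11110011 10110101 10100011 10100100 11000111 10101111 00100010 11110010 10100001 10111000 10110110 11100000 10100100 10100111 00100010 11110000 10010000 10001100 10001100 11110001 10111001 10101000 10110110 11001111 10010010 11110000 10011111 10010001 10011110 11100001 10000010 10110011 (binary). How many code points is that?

Byte at offset 0: 0xDF = 11011111 → 2-byte char (#1). Advance 2.
Byte at offset 2: 0xF3 = 11110011 → 4-byte char (#2). Advance 4.
Byte at offset 6: 0xC7 = 11000111 → 2-byte char (#3). Advance 2.
Byte at offset 8: 0x22 = 00100010 → 1-byte char (#4). Advance 1.
Byte at offset 9: 0xF2 = 11110010 → 4-byte char (#5). Advance 4.
Byte at offset 13: 0xE0 = 11100000 → 3-byte char (#6). Advance 3.
Byte at offset 16: 0x22 = 00100010 → 1-byte char (#7). Advance 1.
Byte at offset 17: 0xF0 = 11110000 → 4-byte char (#8). Advance 4.
Byte at offset 21: 0xF1 = 11110001 → 4-byte char (#9). Advance 4.
Byte at offset 25: 0xCF = 11001111 → 2-byte char (#10). Advance 2.
Byte at offset 27: 0xF0 = 11110000 → 4-byte char (#11). Advance 4.
Byte at offset 31: 0xE1 = 11100001 → 3-byte char (#12). Advance 3.
Reached end at offset 34 after 12 code points.

12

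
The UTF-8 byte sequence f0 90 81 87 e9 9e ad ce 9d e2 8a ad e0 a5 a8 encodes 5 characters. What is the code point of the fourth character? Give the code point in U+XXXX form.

U+22AD

Offset 0: leading byte 0xF0 = 11110000 → 4-byte char #1 = F0 90 81 87.
Offset 4: leading byte 0xE9 = 11101001 → 3-byte char #2 = E9 9E AD.
Offset 7: leading byte 0xCE = 11001110 → 2-byte char #3 = CE 9D.
Offset 9: leading byte 0xE2 = 11100010 → 3-byte char #4 = E2 8A AD.
Leading byte 0xE2 = 11100010 matches 1110xxxx → 3-byte sequence.
Byte 1: 0xE2 = 11100010, payload 0010 (4 bits).
Byte 2: 0x8A = 10001010 (10xxxxxx ✓), payload 001010.
Byte 3: 0xAD = 10101101 (10xxxxxx ✓), payload 101101.
Concatenate: 0010001010101101 = 0x22AD (16 bits → U+22AD).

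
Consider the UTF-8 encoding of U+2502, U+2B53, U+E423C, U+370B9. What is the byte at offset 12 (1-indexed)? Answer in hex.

0xB7

1-indexed offset 12 is 0-indexed offset 11.
U+2502 → 3-byte form E2 94 82 at offsets 0–2.
U+2B53 → 3-byte form E2 AD 93 at offsets 3–5.
U+E423C → 4-byte form F3 A4 88 BC at offsets 6–9.
U+370B9 → 4-byte form F0 B7 82 B9 at offsets 10–13.
Offset 11 falls in char 4's range; it's byte 2 of F0 B7 82 B9 = 0xB7.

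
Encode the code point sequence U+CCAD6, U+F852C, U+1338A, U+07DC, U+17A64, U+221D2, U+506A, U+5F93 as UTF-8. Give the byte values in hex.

U+CCAD6: 4-byte form → F3 8C AB 96.
U+F852C: 4-byte form → F3 B8 94 AC.
U+1338A: 4-byte form → F0 93 8E 8A.
U+07DC: 2-byte form → DF 9C.
U+17A64: 4-byte form → F0 97 A9 A4.
U+221D2: 4-byte form → F0 A2 87 92.
U+506A: 3-byte form → E5 81 AA.
U+5F93: 3-byte form → E5 BE 93.
Concatenated (28 bytes): F3 8C AB 96 F3 B8 94 AC F0 93 8E 8A DF 9C F0 97 A9 A4 F0 A2 87 92 E5 81 AA E5 BE 93.

F3 8C AB 96 F3 B8 94 AC F0 93 8E 8A DF 9C F0 97 A9 A4 F0 A2 87 92 E5 81 AA E5 BE 93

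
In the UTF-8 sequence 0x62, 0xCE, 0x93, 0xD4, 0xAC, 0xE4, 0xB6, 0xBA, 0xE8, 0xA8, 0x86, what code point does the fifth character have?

Offset 0: leading byte 0x62 = 01100010 → 1-byte char #1 = 62.
Offset 1: leading byte 0xCE = 11001110 → 2-byte char #2 = CE 93.
Offset 3: leading byte 0xD4 = 11010100 → 2-byte char #3 = D4 AC.
Offset 5: leading byte 0xE4 = 11100100 → 3-byte char #4 = E4 B6 BA.
Offset 8: leading byte 0xE8 = 11101000 → 3-byte char #5 = E8 A8 86.
Leading byte 0xE8 = 11101000 matches 1110xxxx → 3-byte sequence.
Byte 1: 0xE8 = 11101000, payload 1000 (4 bits).
Byte 2: 0xA8 = 10101000 (10xxxxxx ✓), payload 101000.
Byte 3: 0x86 = 10000110 (10xxxxxx ✓), payload 000110.
Concatenate: 1000101000000110 = 0x8A06 (16 bits → U+8A06).

U+8A06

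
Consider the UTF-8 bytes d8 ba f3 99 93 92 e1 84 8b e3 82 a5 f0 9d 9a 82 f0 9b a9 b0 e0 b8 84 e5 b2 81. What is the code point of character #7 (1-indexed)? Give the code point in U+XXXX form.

U+0E04

Offset 0: leading byte 0xD8 = 11011000 → 2-byte char #1 = D8 BA.
Offset 2: leading byte 0xF3 = 11110011 → 4-byte char #2 = F3 99 93 92.
Offset 6: leading byte 0xE1 = 11100001 → 3-byte char #3 = E1 84 8B.
Offset 9: leading byte 0xE3 = 11100011 → 3-byte char #4 = E3 82 A5.
Offset 12: leading byte 0xF0 = 11110000 → 4-byte char #5 = F0 9D 9A 82.
Offset 16: leading byte 0xF0 = 11110000 → 4-byte char #6 = F0 9B A9 B0.
Offset 20: leading byte 0xE0 = 11100000 → 3-byte char #7 = E0 B8 84.
Leading byte 0xE0 = 11100000 matches 1110xxxx → 3-byte sequence.
Byte 1: 0xE0 = 11100000, payload 0000 (4 bits).
Byte 2: 0xB8 = 10111000 (10xxxxxx ✓), payload 111000.
Byte 3: 0x84 = 10000100 (10xxxxxx ✓), payload 000100.
Concatenate: 0000111000000100 = 0xE04 (16 bits → U+0E04).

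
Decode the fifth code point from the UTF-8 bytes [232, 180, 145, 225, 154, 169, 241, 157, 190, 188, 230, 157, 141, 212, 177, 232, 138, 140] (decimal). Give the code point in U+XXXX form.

Offset 0: leading byte 0xE8 = 11101000 → 3-byte char #1 = E8 B4 91.
Offset 3: leading byte 0xE1 = 11100001 → 3-byte char #2 = E1 9A A9.
Offset 6: leading byte 0xF1 = 11110001 → 4-byte char #3 = F1 9D BE BC.
Offset 10: leading byte 0xE6 = 11100110 → 3-byte char #4 = E6 9D 8D.
Offset 13: leading byte 0xD4 = 11010100 → 2-byte char #5 = D4 B1.
Leading byte 0xD4 = 11010100 matches 110xxxxx → 2-byte sequence.
Byte 1: 0xD4 = 11010100, payload 10100 (5 bits).
Byte 2: 0xB1 = 10110001 (10xxxxxx ✓), payload 110001.
Concatenate: 10100110001 = 0x531 (11 bits → U+0531).

U+0531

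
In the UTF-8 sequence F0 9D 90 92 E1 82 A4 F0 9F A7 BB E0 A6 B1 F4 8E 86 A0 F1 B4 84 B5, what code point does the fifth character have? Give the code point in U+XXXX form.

U+10E1A0

Offset 0: leading byte 0xF0 = 11110000 → 4-byte char #1 = F0 9D 90 92.
Offset 4: leading byte 0xE1 = 11100001 → 3-byte char #2 = E1 82 A4.
Offset 7: leading byte 0xF0 = 11110000 → 4-byte char #3 = F0 9F A7 BB.
Offset 11: leading byte 0xE0 = 11100000 → 3-byte char #4 = E0 A6 B1.
Offset 14: leading byte 0xF4 = 11110100 → 4-byte char #5 = F4 8E 86 A0.
Leading byte 0xF4 = 11110100 matches 11110xxx → 4-byte sequence.
Byte 1: 0xF4 = 11110100, payload 100 (3 bits).
Byte 2: 0x8E = 10001110 (10xxxxxx ✓), payload 001110.
Byte 3: 0x86 = 10000110 (10xxxxxx ✓), payload 000110.
Byte 4: 0xA0 = 10100000 (10xxxxxx ✓), payload 100000.
Concatenate: 100001110000110100000 = 0x10E1A0 (21 bits → U+10E1A0).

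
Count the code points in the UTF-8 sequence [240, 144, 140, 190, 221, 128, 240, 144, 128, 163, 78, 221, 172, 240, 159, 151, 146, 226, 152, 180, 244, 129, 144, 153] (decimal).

8

Byte at offset 0: 0xF0 = 11110000 → 4-byte char (#1). Advance 4.
Byte at offset 4: 0xDD = 11011101 → 2-byte char (#2). Advance 2.
Byte at offset 6: 0xF0 = 11110000 → 4-byte char (#3). Advance 4.
Byte at offset 10: 0x4E = 01001110 → 1-byte char (#4). Advance 1.
Byte at offset 11: 0xDD = 11011101 → 2-byte char (#5). Advance 2.
Byte at offset 13: 0xF0 = 11110000 → 4-byte char (#6). Advance 4.
Byte at offset 17: 0xE2 = 11100010 → 3-byte char (#7). Advance 3.
Byte at offset 20: 0xF4 = 11110100 → 4-byte char (#8). Advance 4.
Reached end at offset 24 after 8 code points.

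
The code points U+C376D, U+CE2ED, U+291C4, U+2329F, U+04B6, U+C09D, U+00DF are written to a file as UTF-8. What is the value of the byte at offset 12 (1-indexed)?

0x84

1-indexed offset 12 is 0-indexed offset 11.
U+C376D → 4-byte form F3 83 9D AD at offsets 0–3.
U+CE2ED → 4-byte form F3 8E 8B AD at offsets 4–7.
U+291C4 → 4-byte form F0 A9 87 84 at offsets 8–11.
Offset 11 falls in char 3's range; it's byte 4 of F0 A9 87 84 = 0x84.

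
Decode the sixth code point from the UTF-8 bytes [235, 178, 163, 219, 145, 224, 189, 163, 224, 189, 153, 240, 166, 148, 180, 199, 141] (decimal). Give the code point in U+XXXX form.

Offset 0: leading byte 0xEB = 11101011 → 3-byte char #1 = EB B2 A3.
Offset 3: leading byte 0xDB = 11011011 → 2-byte char #2 = DB 91.
Offset 5: leading byte 0xE0 = 11100000 → 3-byte char #3 = E0 BD A3.
Offset 8: leading byte 0xE0 = 11100000 → 3-byte char #4 = E0 BD 99.
Offset 11: leading byte 0xF0 = 11110000 → 4-byte char #5 = F0 A6 94 B4.
Offset 15: leading byte 0xC7 = 11000111 → 2-byte char #6 = C7 8D.
Leading byte 0xC7 = 11000111 matches 110xxxxx → 2-byte sequence.
Byte 1: 0xC7 = 11000111, payload 00111 (5 bits).
Byte 2: 0x8D = 10001101 (10xxxxxx ✓), payload 001101.
Concatenate: 00111001101 = 0x1CD (11 bits → U+01CD).

U+01CD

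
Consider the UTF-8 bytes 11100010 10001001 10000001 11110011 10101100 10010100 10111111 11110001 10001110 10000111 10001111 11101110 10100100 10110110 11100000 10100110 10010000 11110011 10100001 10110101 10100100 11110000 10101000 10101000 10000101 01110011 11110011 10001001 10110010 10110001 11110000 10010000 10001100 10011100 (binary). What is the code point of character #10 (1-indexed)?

U+1031C

Offset 0: leading byte 0xE2 = 11100010 → 3-byte char #1 = E2 89 81.
Offset 3: leading byte 0xF3 = 11110011 → 4-byte char #2 = F3 AC 94 BF.
Offset 7: leading byte 0xF1 = 11110001 → 4-byte char #3 = F1 8E 87 8F.
Offset 11: leading byte 0xEE = 11101110 → 3-byte char #4 = EE A4 B6.
Offset 14: leading byte 0xE0 = 11100000 → 3-byte char #5 = E0 A6 90.
Offset 17: leading byte 0xF3 = 11110011 → 4-byte char #6 = F3 A1 B5 A4.
Offset 21: leading byte 0xF0 = 11110000 → 4-byte char #7 = F0 A8 A8 85.
Offset 25: leading byte 0x73 = 01110011 → 1-byte char #8 = 73.
Offset 26: leading byte 0xF3 = 11110011 → 4-byte char #9 = F3 89 B2 B1.
Offset 30: leading byte 0xF0 = 11110000 → 4-byte char #10 = F0 90 8C 9C.
Leading byte 0xF0 = 11110000 matches 11110xxx → 4-byte sequence.
Byte 1: 0xF0 = 11110000, payload 000 (3 bits).
Byte 2: 0x90 = 10010000 (10xxxxxx ✓), payload 010000.
Byte 3: 0x8C = 10001100 (10xxxxxx ✓), payload 001100.
Byte 4: 0x9C = 10011100 (10xxxxxx ✓), payload 011100.
Concatenate: 000010000001100011100 = 0x1031C (21 bits → U+1031C).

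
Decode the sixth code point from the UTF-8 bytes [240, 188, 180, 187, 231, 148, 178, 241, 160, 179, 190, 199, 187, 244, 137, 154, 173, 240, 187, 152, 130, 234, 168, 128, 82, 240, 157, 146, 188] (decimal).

Offset 0: leading byte 0xF0 = 11110000 → 4-byte char #1 = F0 BC B4 BB.
Offset 4: leading byte 0xE7 = 11100111 → 3-byte char #2 = E7 94 B2.
Offset 7: leading byte 0xF1 = 11110001 → 4-byte char #3 = F1 A0 B3 BE.
Offset 11: leading byte 0xC7 = 11000111 → 2-byte char #4 = C7 BB.
Offset 13: leading byte 0xF4 = 11110100 → 4-byte char #5 = F4 89 9A AD.
Offset 17: leading byte 0xF0 = 11110000 → 4-byte char #6 = F0 BB 98 82.
Leading byte 0xF0 = 11110000 matches 11110xxx → 4-byte sequence.
Byte 1: 0xF0 = 11110000, payload 000 (3 bits).
Byte 2: 0xBB = 10111011 (10xxxxxx ✓), payload 111011.
Byte 3: 0x98 = 10011000 (10xxxxxx ✓), payload 011000.
Byte 4: 0x82 = 10000010 (10xxxxxx ✓), payload 000010.
Concatenate: 000111011011000000010 = 0x3B602 (21 bits → U+3B602).

U+3B602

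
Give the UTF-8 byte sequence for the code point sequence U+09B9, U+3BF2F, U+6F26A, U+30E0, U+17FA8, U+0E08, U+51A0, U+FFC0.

U+09B9: 3-byte form → E0 A6 B9.
U+3BF2F: 4-byte form → F0 BB BC AF.
U+6F26A: 4-byte form → F1 AF 89 AA.
U+30E0: 3-byte form → E3 83 A0.
U+17FA8: 4-byte form → F0 97 BE A8.
U+0E08: 3-byte form → E0 B8 88.
U+51A0: 3-byte form → E5 86 A0.
U+FFC0: 3-byte form → EF BF 80.
Concatenated (27 bytes): E0 A6 B9 F0 BB BC AF F1 AF 89 AA E3 83 A0 F0 97 BE A8 E0 B8 88 E5 86 A0 EF BF 80.

E0 A6 B9 F0 BB BC AF F1 AF 89 AA E3 83 A0 F0 97 BE A8 E0 B8 88 E5 86 A0 EF BF 80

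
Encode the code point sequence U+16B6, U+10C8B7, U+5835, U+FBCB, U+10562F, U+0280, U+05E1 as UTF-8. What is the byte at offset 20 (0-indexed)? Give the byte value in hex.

U+16B6 → 3-byte form E1 9A B6 at offsets 0–2.
U+10C8B7 → 4-byte form F4 8C A2 B7 at offsets 3–6.
U+5835 → 3-byte form E5 A0 B5 at offsets 7–9.
U+FBCB → 3-byte form EF AF 8B at offsets 10–12.
U+10562F → 4-byte form F4 85 98 AF at offsets 13–16.
U+0280 → 2-byte form CA 80 at offsets 17–18.
U+05E1 → 2-byte form D7 A1 at offsets 19–20.
Offset 20 falls in char 7's range; it's byte 2 of D7 A1 = 0xA1.

0xA1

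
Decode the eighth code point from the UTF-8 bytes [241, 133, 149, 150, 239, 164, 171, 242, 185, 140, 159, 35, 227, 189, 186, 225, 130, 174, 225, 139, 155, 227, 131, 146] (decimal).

U+30D2

Offset 0: leading byte 0xF1 = 11110001 → 4-byte char #1 = F1 85 95 96.
Offset 4: leading byte 0xEF = 11101111 → 3-byte char #2 = EF A4 AB.
Offset 7: leading byte 0xF2 = 11110010 → 4-byte char #3 = F2 B9 8C 9F.
Offset 11: leading byte 0x23 = 00100011 → 1-byte char #4 = 23.
Offset 12: leading byte 0xE3 = 11100011 → 3-byte char #5 = E3 BD BA.
Offset 15: leading byte 0xE1 = 11100001 → 3-byte char #6 = E1 82 AE.
Offset 18: leading byte 0xE1 = 11100001 → 3-byte char #7 = E1 8B 9B.
Offset 21: leading byte 0xE3 = 11100011 → 3-byte char #8 = E3 83 92.
Leading byte 0xE3 = 11100011 matches 1110xxxx → 3-byte sequence.
Byte 1: 0xE3 = 11100011, payload 0011 (4 bits).
Byte 2: 0x83 = 10000011 (10xxxxxx ✓), payload 000011.
Byte 3: 0x92 = 10010010 (10xxxxxx ✓), payload 010010.
Concatenate: 0011000011010010 = 0x30D2 (16 bits → U+30D2).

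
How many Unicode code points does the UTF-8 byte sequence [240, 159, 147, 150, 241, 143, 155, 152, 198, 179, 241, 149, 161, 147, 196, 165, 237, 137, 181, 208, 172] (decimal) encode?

Byte at offset 0: 0xF0 = 11110000 → 4-byte char (#1). Advance 4.
Byte at offset 4: 0xF1 = 11110001 → 4-byte char (#2). Advance 4.
Byte at offset 8: 0xC6 = 11000110 → 2-byte char (#3). Advance 2.
Byte at offset 10: 0xF1 = 11110001 → 4-byte char (#4). Advance 4.
Byte at offset 14: 0xC4 = 11000100 → 2-byte char (#5). Advance 2.
Byte at offset 16: 0xED = 11101101 → 3-byte char (#6). Advance 3.
Byte at offset 19: 0xD0 = 11010000 → 2-byte char (#7). Advance 2.
Reached end at offset 21 after 7 code points.

7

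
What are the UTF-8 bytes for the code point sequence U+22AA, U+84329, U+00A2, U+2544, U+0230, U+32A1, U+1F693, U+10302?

U+22AA: 3-byte form → E2 8A AA.
U+84329: 4-byte form → F2 84 8C A9.
U+00A2: 2-byte form → C2 A2.
U+2544: 3-byte form → E2 95 84.
U+0230: 2-byte form → C8 B0.
U+32A1: 3-byte form → E3 8A A1.
U+1F693: 4-byte form → F0 9F 9A 93.
U+10302: 4-byte form → F0 90 8C 82.
Concatenated (25 bytes): E2 8A AA F2 84 8C A9 C2 A2 E2 95 84 C8 B0 E3 8A A1 F0 9F 9A 93 F0 90 8C 82.

E2 8A AA F2 84 8C A9 C2 A2 E2 95 84 C8 B0 E3 8A A1 F0 9F 9A 93 F0 90 8C 82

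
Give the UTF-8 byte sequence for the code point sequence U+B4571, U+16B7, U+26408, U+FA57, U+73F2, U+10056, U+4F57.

U+B4571: 4-byte form → F2 B4 95 B1.
U+16B7: 3-byte form → E1 9A B7.
U+26408: 4-byte form → F0 A6 90 88.
U+FA57: 3-byte form → EF A9 97.
U+73F2: 3-byte form → E7 8F B2.
U+10056: 4-byte form → F0 90 81 96.
U+4F57: 3-byte form → E4 BD 97.
Concatenated (24 bytes): F2 B4 95 B1 E1 9A B7 F0 A6 90 88 EF A9 97 E7 8F B2 F0 90 81 96 E4 BD 97.

F2 B4 95 B1 E1 9A B7 F0 A6 90 88 EF A9 97 E7 8F B2 F0 90 81 96 E4 BD 97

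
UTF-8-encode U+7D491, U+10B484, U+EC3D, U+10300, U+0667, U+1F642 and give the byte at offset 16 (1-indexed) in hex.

1-indexed offset 16 is 0-indexed offset 15.
U+7D491 → 4-byte form F1 BD 92 91 at offsets 0–3.
U+10B484 → 4-byte form F4 8B 92 84 at offsets 4–7.
U+EC3D → 3-byte form EE B0 BD at offsets 8–10.
U+10300 → 4-byte form F0 90 8C 80 at offsets 11–14.
U+0667 → 2-byte form D9 A7 at offsets 15–16.
Offset 15 falls in char 5's range; it's byte 1 of D9 A7 = 0xD9.

0xD9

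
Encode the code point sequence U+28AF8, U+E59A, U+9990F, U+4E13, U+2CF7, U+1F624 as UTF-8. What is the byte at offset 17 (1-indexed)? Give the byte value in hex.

1-indexed offset 17 is 0-indexed offset 16.
U+28AF8 → 4-byte form F0 A8 AB B8 at offsets 0–3.
U+E59A → 3-byte form EE 96 9A at offsets 4–6.
U+9990F → 4-byte form F2 99 A4 8F at offsets 7–10.
U+4E13 → 3-byte form E4 B8 93 at offsets 11–13.
U+2CF7 → 3-byte form E2 B3 B7 at offsets 14–16.
Offset 16 falls in char 5's range; it's byte 3 of E2 B3 B7 = 0xB7.

0xB7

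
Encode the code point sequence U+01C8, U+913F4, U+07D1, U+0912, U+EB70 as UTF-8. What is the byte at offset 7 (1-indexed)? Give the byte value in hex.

0xDF

1-indexed offset 7 is 0-indexed offset 6.
U+01C8 → 2-byte form C7 88 at offsets 0–1.
U+913F4 → 4-byte form F2 91 8F B4 at offsets 2–5.
U+07D1 → 2-byte form DF 91 at offsets 6–7.
Offset 6 falls in char 3's range; it's byte 1 of DF 91 = 0xDF.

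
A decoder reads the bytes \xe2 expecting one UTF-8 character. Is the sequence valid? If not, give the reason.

invalid (sequence truncated)

Leading byte 0xE2 = 11100010 → 3-byte form, but only 1 byte is present.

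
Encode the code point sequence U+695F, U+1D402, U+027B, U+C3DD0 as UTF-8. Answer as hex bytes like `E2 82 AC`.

U+695F: 3-byte form → E6 A5 9F.
U+1D402: 4-byte form → F0 9D 90 82.
U+027B: 2-byte form → C9 BB.
U+C3DD0: 4-byte form → F3 83 B7 90.
Concatenated (13 bytes): E6 A5 9F F0 9D 90 82 C9 BB F3 83 B7 90.

E6 A5 9F F0 9D 90 82 C9 BB F3 83 B7 90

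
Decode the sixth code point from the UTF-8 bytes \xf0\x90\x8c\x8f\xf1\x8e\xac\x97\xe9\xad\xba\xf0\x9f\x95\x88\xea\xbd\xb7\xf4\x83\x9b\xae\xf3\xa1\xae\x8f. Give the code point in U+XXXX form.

Offset 0: leading byte 0xF0 = 11110000 → 4-byte char #1 = F0 90 8C 8F.
Offset 4: leading byte 0xF1 = 11110001 → 4-byte char #2 = F1 8E AC 97.
Offset 8: leading byte 0xE9 = 11101001 → 3-byte char #3 = E9 AD BA.
Offset 11: leading byte 0xF0 = 11110000 → 4-byte char #4 = F0 9F 95 88.
Offset 15: leading byte 0xEA = 11101010 → 3-byte char #5 = EA BD B7.
Offset 18: leading byte 0xF4 = 11110100 → 4-byte char #6 = F4 83 9B AE.
Leading byte 0xF4 = 11110100 matches 11110xxx → 4-byte sequence.
Byte 1: 0xF4 = 11110100, payload 100 (3 bits).
Byte 2: 0x83 = 10000011 (10xxxxxx ✓), payload 000011.
Byte 3: 0x9B = 10011011 (10xxxxxx ✓), payload 011011.
Byte 4: 0xAE = 10101110 (10xxxxxx ✓), payload 101110.
Concatenate: 100000011011011101110 = 0x1036EE (21 bits → U+1036EE).

U+1036EE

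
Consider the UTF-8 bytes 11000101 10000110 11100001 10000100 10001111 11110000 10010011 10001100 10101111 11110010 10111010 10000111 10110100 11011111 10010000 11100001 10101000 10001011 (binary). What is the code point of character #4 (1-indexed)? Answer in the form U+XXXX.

U+BA1F4

Offset 0: leading byte 0xC5 = 11000101 → 2-byte char #1 = C5 86.
Offset 2: leading byte 0xE1 = 11100001 → 3-byte char #2 = E1 84 8F.
Offset 5: leading byte 0xF0 = 11110000 → 4-byte char #3 = F0 93 8C AF.
Offset 9: leading byte 0xF2 = 11110010 → 4-byte char #4 = F2 BA 87 B4.
Leading byte 0xF2 = 11110010 matches 11110xxx → 4-byte sequence.
Byte 1: 0xF2 = 11110010, payload 010 (3 bits).
Byte 2: 0xBA = 10111010 (10xxxxxx ✓), payload 111010.
Byte 3: 0x87 = 10000111 (10xxxxxx ✓), payload 000111.
Byte 4: 0xB4 = 10110100 (10xxxxxx ✓), payload 110100.
Concatenate: 010111010000111110100 = 0xBA1F4 (21 bits → U+BA1F4).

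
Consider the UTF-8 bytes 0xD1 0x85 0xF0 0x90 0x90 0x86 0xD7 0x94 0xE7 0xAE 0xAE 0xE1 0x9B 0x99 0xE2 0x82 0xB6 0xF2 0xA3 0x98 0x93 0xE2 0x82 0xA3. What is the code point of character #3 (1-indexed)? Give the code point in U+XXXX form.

Offset 0: leading byte 0xD1 = 11010001 → 2-byte char #1 = D1 85.
Offset 2: leading byte 0xF0 = 11110000 → 4-byte char #2 = F0 90 90 86.
Offset 6: leading byte 0xD7 = 11010111 → 2-byte char #3 = D7 94.
Leading byte 0xD7 = 11010111 matches 110xxxxx → 2-byte sequence.
Byte 1: 0xD7 = 11010111, payload 10111 (5 bits).
Byte 2: 0x94 = 10010100 (10xxxxxx ✓), payload 010100.
Concatenate: 10111010100 = 0x5D4 (11 bits → U+05D4).

U+05D4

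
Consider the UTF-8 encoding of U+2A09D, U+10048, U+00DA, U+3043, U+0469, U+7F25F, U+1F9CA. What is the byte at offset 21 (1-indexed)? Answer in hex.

0x9F

1-indexed offset 21 is 0-indexed offset 20.
U+2A09D → 4-byte form F0 AA 82 9D at offsets 0–3.
U+10048 → 4-byte form F0 90 81 88 at offsets 4–7.
U+00DA → 2-byte form C3 9A at offsets 8–9.
U+3043 → 3-byte form E3 81 83 at offsets 10–12.
U+0469 → 2-byte form D1 A9 at offsets 13–14.
U+7F25F → 4-byte form F1 BF 89 9F at offsets 15–18.
U+1F9CA → 4-byte form F0 9F A7 8A at offsets 19–22.
Offset 20 falls in char 7's range; it's byte 2 of F0 9F A7 8A = 0x9F.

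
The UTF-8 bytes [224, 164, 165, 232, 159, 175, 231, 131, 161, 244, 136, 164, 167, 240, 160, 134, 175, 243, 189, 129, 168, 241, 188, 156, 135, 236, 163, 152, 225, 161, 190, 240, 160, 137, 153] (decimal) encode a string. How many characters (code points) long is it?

10

Byte at offset 0: 0xE0 = 11100000 → 3-byte char (#1). Advance 3.
Byte at offset 3: 0xE8 = 11101000 → 3-byte char (#2). Advance 3.
Byte at offset 6: 0xE7 = 11100111 → 3-byte char (#3). Advance 3.
Byte at offset 9: 0xF4 = 11110100 → 4-byte char (#4). Advance 4.
Byte at offset 13: 0xF0 = 11110000 → 4-byte char (#5). Advance 4.
Byte at offset 17: 0xF3 = 11110011 → 4-byte char (#6). Advance 4.
Byte at offset 21: 0xF1 = 11110001 → 4-byte char (#7). Advance 4.
Byte at offset 25: 0xEC = 11101100 → 3-byte char (#8). Advance 3.
Byte at offset 28: 0xE1 = 11100001 → 3-byte char (#9). Advance 3.
Byte at offset 31: 0xF0 = 11110000 → 4-byte char (#10). Advance 4.
Reached end at offset 35 after 10 code points.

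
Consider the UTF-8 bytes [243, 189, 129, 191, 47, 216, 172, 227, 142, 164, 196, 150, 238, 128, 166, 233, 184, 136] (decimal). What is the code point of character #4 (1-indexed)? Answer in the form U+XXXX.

Offset 0: leading byte 0xF3 = 11110011 → 4-byte char #1 = F3 BD 81 BF.
Offset 4: leading byte 0x2F = 00101111 → 1-byte char #2 = 2F.
Offset 5: leading byte 0xD8 = 11011000 → 2-byte char #3 = D8 AC.
Offset 7: leading byte 0xE3 = 11100011 → 3-byte char #4 = E3 8E A4.
Leading byte 0xE3 = 11100011 matches 1110xxxx → 3-byte sequence.
Byte 1: 0xE3 = 11100011, payload 0011 (4 bits).
Byte 2: 0x8E = 10001110 (10xxxxxx ✓), payload 001110.
Byte 3: 0xA4 = 10100100 (10xxxxxx ✓), payload 100100.
Concatenate: 0011001110100100 = 0x33A4 (16 bits → U+33A4).

U+33A4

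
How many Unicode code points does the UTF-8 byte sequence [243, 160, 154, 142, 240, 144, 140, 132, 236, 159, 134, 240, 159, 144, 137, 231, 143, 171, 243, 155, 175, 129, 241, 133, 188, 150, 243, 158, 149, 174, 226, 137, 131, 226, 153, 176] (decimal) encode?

Byte at offset 0: 0xF3 = 11110011 → 4-byte char (#1). Advance 4.
Byte at offset 4: 0xF0 = 11110000 → 4-byte char (#2). Advance 4.
Byte at offset 8: 0xEC = 11101100 → 3-byte char (#3). Advance 3.
Byte at offset 11: 0xF0 = 11110000 → 4-byte char (#4). Advance 4.
Byte at offset 15: 0xE7 = 11100111 → 3-byte char (#5). Advance 3.
Byte at offset 18: 0xF3 = 11110011 → 4-byte char (#6). Advance 4.
Byte at offset 22: 0xF1 = 11110001 → 4-byte char (#7). Advance 4.
Byte at offset 26: 0xF3 = 11110011 → 4-byte char (#8). Advance 4.
Byte at offset 30: 0xE2 = 11100010 → 3-byte char (#9). Advance 3.
Byte at offset 33: 0xE2 = 11100010 → 3-byte char (#10). Advance 3.
Reached end at offset 36 after 10 code points.

10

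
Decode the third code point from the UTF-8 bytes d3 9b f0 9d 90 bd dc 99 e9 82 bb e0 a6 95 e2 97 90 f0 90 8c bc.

U+0719

Offset 0: leading byte 0xD3 = 11010011 → 2-byte char #1 = D3 9B.
Offset 2: leading byte 0xF0 = 11110000 → 4-byte char #2 = F0 9D 90 BD.
Offset 6: leading byte 0xDC = 11011100 → 2-byte char #3 = DC 99.
Leading byte 0xDC = 11011100 matches 110xxxxx → 2-byte sequence.
Byte 1: 0xDC = 11011100, payload 11100 (5 bits).
Byte 2: 0x99 = 10011001 (10xxxxxx ✓), payload 011001.
Concatenate: 11100011001 = 0x719 (11 bits → U+0719).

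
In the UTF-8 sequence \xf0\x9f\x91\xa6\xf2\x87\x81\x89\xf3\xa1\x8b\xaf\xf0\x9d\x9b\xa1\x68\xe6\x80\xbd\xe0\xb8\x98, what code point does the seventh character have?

U+0E18

Offset 0: leading byte 0xF0 = 11110000 → 4-byte char #1 = F0 9F 91 A6.
Offset 4: leading byte 0xF2 = 11110010 → 4-byte char #2 = F2 87 81 89.
Offset 8: leading byte 0xF3 = 11110011 → 4-byte char #3 = F3 A1 8B AF.
Offset 12: leading byte 0xF0 = 11110000 → 4-byte char #4 = F0 9D 9B A1.
Offset 16: leading byte 0x68 = 01101000 → 1-byte char #5 = 68.
Offset 17: leading byte 0xE6 = 11100110 → 3-byte char #6 = E6 80 BD.
Offset 20: leading byte 0xE0 = 11100000 → 3-byte char #7 = E0 B8 98.
Leading byte 0xE0 = 11100000 matches 1110xxxx → 3-byte sequence.
Byte 1: 0xE0 = 11100000, payload 0000 (4 bits).
Byte 2: 0xB8 = 10111000 (10xxxxxx ✓), payload 111000.
Byte 3: 0x98 = 10011000 (10xxxxxx ✓), payload 011000.
Concatenate: 0000111000011000 = 0xE18 (16 bits → U+0E18).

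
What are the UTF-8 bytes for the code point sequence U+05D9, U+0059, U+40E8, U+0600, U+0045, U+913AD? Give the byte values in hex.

D7 99 59 E4 83 A8 D8 80 45 F2 91 8E AD

U+05D9: 2-byte form → D7 99.
U+0059: 1-byte form → 59.
U+40E8: 3-byte form → E4 83 A8.
U+0600: 2-byte form → D8 80.
U+0045: 1-byte form → 45.
U+913AD: 4-byte form → F2 91 8E AD.
Concatenated (13 bytes): D7 99 59 E4 83 A8 D8 80 45 F2 91 8E AD.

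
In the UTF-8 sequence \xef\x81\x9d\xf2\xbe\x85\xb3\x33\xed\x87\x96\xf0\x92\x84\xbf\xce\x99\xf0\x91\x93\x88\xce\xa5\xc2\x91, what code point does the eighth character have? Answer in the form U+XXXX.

Offset 0: leading byte 0xEF = 11101111 → 3-byte char #1 = EF 81 9D.
Offset 3: leading byte 0xF2 = 11110010 → 4-byte char #2 = F2 BE 85 B3.
Offset 7: leading byte 0x33 = 00110011 → 1-byte char #3 = 33.
Offset 8: leading byte 0xED = 11101101 → 3-byte char #4 = ED 87 96.
Offset 11: leading byte 0xF0 = 11110000 → 4-byte char #5 = F0 92 84 BF.
Offset 15: leading byte 0xCE = 11001110 → 2-byte char #6 = CE 99.
Offset 17: leading byte 0xF0 = 11110000 → 4-byte char #7 = F0 91 93 88.
Offset 21: leading byte 0xCE = 11001110 → 2-byte char #8 = CE A5.
Leading byte 0xCE = 11001110 matches 110xxxxx → 2-byte sequence.
Byte 1: 0xCE = 11001110, payload 01110 (5 bits).
Byte 2: 0xA5 = 10100101 (10xxxxxx ✓), payload 100101.
Concatenate: 01110100101 = 0x3A5 (11 bits → U+03A5).

U+03A5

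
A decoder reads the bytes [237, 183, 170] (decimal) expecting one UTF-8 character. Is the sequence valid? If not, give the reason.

Structurally a 3-byte sequence; payload = 0xDDEA.
But 0xDDEA is in U+D800–U+DFFF, the surrogate range. Surrogates are not Unicode scalar values and are forbidden in UTF-8.

invalid (encodes a surrogate (U+D800–U+DFFF))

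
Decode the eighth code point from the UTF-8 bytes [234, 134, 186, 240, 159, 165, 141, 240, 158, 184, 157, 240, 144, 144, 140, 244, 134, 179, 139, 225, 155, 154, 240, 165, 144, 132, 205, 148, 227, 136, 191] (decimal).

U+0354

Offset 0: leading byte 0xEA = 11101010 → 3-byte char #1 = EA 86 BA.
Offset 3: leading byte 0xF0 = 11110000 → 4-byte char #2 = F0 9F A5 8D.
Offset 7: leading byte 0xF0 = 11110000 → 4-byte char #3 = F0 9E B8 9D.
Offset 11: leading byte 0xF0 = 11110000 → 4-byte char #4 = F0 90 90 8C.
Offset 15: leading byte 0xF4 = 11110100 → 4-byte char #5 = F4 86 B3 8B.
Offset 19: leading byte 0xE1 = 11100001 → 3-byte char #6 = E1 9B 9A.
Offset 22: leading byte 0xF0 = 11110000 → 4-byte char #7 = F0 A5 90 84.
Offset 26: leading byte 0xCD = 11001101 → 2-byte char #8 = CD 94.
Leading byte 0xCD = 11001101 matches 110xxxxx → 2-byte sequence.
Byte 1: 0xCD = 11001101, payload 01101 (5 bits).
Byte 2: 0x94 = 10010100 (10xxxxxx ✓), payload 010100.
Concatenate: 01101010100 = 0x354 (11 bits → U+0354).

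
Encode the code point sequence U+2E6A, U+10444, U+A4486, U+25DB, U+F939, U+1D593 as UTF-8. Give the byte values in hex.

U+2E6A: 3-byte form → E2 B9 AA.
U+10444: 4-byte form → F0 90 91 84.
U+A4486: 4-byte form → F2 A4 92 86.
U+25DB: 3-byte form → E2 97 9B.
U+F939: 3-byte form → EF A4 B9.
U+1D593: 4-byte form → F0 9D 96 93.
Concatenated (21 bytes): E2 B9 AA F0 90 91 84 F2 A4 92 86 E2 97 9B EF A4 B9 F0 9D 96 93.

E2 B9 AA F0 90 91 84 F2 A4 92 86 E2 97 9B EF A4 B9 F0 9D 96 93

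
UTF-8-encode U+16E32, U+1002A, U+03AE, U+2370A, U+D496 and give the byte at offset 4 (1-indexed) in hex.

1-indexed offset 4 is 0-indexed offset 3.
U+16E32 → 4-byte form F0 96 B8 B2 at offsets 0–3.
Offset 3 falls in char 1's range; it's byte 4 of F0 96 B8 B2 = 0xB2.

0xB2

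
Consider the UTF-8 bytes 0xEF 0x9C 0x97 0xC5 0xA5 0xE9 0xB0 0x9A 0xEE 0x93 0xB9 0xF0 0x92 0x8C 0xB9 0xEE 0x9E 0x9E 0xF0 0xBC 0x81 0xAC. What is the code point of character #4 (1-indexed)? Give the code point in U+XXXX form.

Offset 0: leading byte 0xEF = 11101111 → 3-byte char #1 = EF 9C 97.
Offset 3: leading byte 0xC5 = 11000101 → 2-byte char #2 = C5 A5.
Offset 5: leading byte 0xE9 = 11101001 → 3-byte char #3 = E9 B0 9A.
Offset 8: leading byte 0xEE = 11101110 → 3-byte char #4 = EE 93 B9.
Leading byte 0xEE = 11101110 matches 1110xxxx → 3-byte sequence.
Byte 1: 0xEE = 11101110, payload 1110 (4 bits).
Byte 2: 0x93 = 10010011 (10xxxxxx ✓), payload 010011.
Byte 3: 0xB9 = 10111001 (10xxxxxx ✓), payload 111001.
Concatenate: 1110010011111001 = 0xE4F9 (16 bits → U+E4F9).

U+E4F9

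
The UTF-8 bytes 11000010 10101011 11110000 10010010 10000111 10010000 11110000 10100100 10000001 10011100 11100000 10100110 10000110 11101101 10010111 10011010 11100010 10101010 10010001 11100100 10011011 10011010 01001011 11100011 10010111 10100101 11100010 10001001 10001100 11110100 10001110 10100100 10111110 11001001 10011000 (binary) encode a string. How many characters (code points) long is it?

Byte at offset 0: 0xC2 = 11000010 → 2-byte char (#1). Advance 2.
Byte at offset 2: 0xF0 = 11110000 → 4-byte char (#2). Advance 4.
Byte at offset 6: 0xF0 = 11110000 → 4-byte char (#3). Advance 4.
Byte at offset 10: 0xE0 = 11100000 → 3-byte char (#4). Advance 3.
Byte at offset 13: 0xED = 11101101 → 3-byte char (#5). Advance 3.
Byte at offset 16: 0xE2 = 11100010 → 3-byte char (#6). Advance 3.
Byte at offset 19: 0xE4 = 11100100 → 3-byte char (#7). Advance 3.
Byte at offset 22: 0x4B = 01001011 → 1-byte char (#8). Advance 1.
Byte at offset 23: 0xE3 = 11100011 → 3-byte char (#9). Advance 3.
Byte at offset 26: 0xE2 = 11100010 → 3-byte char (#10). Advance 3.
Byte at offset 29: 0xF4 = 11110100 → 4-byte char (#11). Advance 4.
Byte at offset 33: 0xC9 = 11001001 → 2-byte char (#12). Advance 2.
Reached end at offset 35 after 12 code points.

12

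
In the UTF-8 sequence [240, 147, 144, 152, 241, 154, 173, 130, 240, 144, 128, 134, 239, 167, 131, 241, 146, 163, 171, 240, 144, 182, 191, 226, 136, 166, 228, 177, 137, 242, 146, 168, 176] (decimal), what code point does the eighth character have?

U+4C49

Offset 0: leading byte 0xF0 = 11110000 → 4-byte char #1 = F0 93 90 98.
Offset 4: leading byte 0xF1 = 11110001 → 4-byte char #2 = F1 9A AD 82.
Offset 8: leading byte 0xF0 = 11110000 → 4-byte char #3 = F0 90 80 86.
Offset 12: leading byte 0xEF = 11101111 → 3-byte char #4 = EF A7 83.
Offset 15: leading byte 0xF1 = 11110001 → 4-byte char #5 = F1 92 A3 AB.
Offset 19: leading byte 0xF0 = 11110000 → 4-byte char #6 = F0 90 B6 BF.
Offset 23: leading byte 0xE2 = 11100010 → 3-byte char #7 = E2 88 A6.
Offset 26: leading byte 0xE4 = 11100100 → 3-byte char #8 = E4 B1 89.
Leading byte 0xE4 = 11100100 matches 1110xxxx → 3-byte sequence.
Byte 1: 0xE4 = 11100100, payload 0100 (4 bits).
Byte 2: 0xB1 = 10110001 (10xxxxxx ✓), payload 110001.
Byte 3: 0x89 = 10001001 (10xxxxxx ✓), payload 001001.
Concatenate: 0100110001001001 = 0x4C49 (16 bits → U+4C49).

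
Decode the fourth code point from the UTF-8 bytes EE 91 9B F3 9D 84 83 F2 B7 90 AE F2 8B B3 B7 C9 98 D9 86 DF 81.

U+8BCF7

Offset 0: leading byte 0xEE = 11101110 → 3-byte char #1 = EE 91 9B.
Offset 3: leading byte 0xF3 = 11110011 → 4-byte char #2 = F3 9D 84 83.
Offset 7: leading byte 0xF2 = 11110010 → 4-byte char #3 = F2 B7 90 AE.
Offset 11: leading byte 0xF2 = 11110010 → 4-byte char #4 = F2 8B B3 B7.
Leading byte 0xF2 = 11110010 matches 11110xxx → 4-byte sequence.
Byte 1: 0xF2 = 11110010, payload 010 (3 bits).
Byte 2: 0x8B = 10001011 (10xxxxxx ✓), payload 001011.
Byte 3: 0xB3 = 10110011 (10xxxxxx ✓), payload 110011.
Byte 4: 0xB7 = 10110111 (10xxxxxx ✓), payload 110111.
Concatenate: 010001011110011110111 = 0x8BCF7 (21 bits → U+8BCF7).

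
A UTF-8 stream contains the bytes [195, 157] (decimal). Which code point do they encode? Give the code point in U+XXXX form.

U+00DD

Leading byte 0xC3 = 11000011 matches 110xxxxx → 2-byte sequence.
Byte 1: 0xC3 = 11000011, payload 00011 (5 bits).
Byte 2: 0x9D = 10011101 (10xxxxxx ✓), payload 011101.
Concatenate: 00011011101 = 0xDD (11 bits → U+00DD).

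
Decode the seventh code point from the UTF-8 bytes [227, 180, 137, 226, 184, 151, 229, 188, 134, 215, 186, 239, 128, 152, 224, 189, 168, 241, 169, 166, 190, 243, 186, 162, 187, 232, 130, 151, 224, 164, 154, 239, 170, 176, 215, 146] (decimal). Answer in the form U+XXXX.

U+699BE

Offset 0: leading byte 0xE3 = 11100011 → 3-byte char #1 = E3 B4 89.
Offset 3: leading byte 0xE2 = 11100010 → 3-byte char #2 = E2 B8 97.
Offset 6: leading byte 0xE5 = 11100101 → 3-byte char #3 = E5 BC 86.
Offset 9: leading byte 0xD7 = 11010111 → 2-byte char #4 = D7 BA.
Offset 11: leading byte 0xEF = 11101111 → 3-byte char #5 = EF 80 98.
Offset 14: leading byte 0xE0 = 11100000 → 3-byte char #6 = E0 BD A8.
Offset 17: leading byte 0xF1 = 11110001 → 4-byte char #7 = F1 A9 A6 BE.
Leading byte 0xF1 = 11110001 matches 11110xxx → 4-byte sequence.
Byte 1: 0xF1 = 11110001, payload 001 (3 bits).
Byte 2: 0xA9 = 10101001 (10xxxxxx ✓), payload 101001.
Byte 3: 0xA6 = 10100110 (10xxxxxx ✓), payload 100110.
Byte 4: 0xBE = 10111110 (10xxxxxx ✓), payload 111110.
Concatenate: 001101001100110111110 = 0x699BE (21 bits → U+699BE).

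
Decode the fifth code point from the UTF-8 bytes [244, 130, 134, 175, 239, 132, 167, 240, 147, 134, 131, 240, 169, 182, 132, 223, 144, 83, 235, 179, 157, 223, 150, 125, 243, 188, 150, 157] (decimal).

U+07D0

Offset 0: leading byte 0xF4 = 11110100 → 4-byte char #1 = F4 82 86 AF.
Offset 4: leading byte 0xEF = 11101111 → 3-byte char #2 = EF 84 A7.
Offset 7: leading byte 0xF0 = 11110000 → 4-byte char #3 = F0 93 86 83.
Offset 11: leading byte 0xF0 = 11110000 → 4-byte char #4 = F0 A9 B6 84.
Offset 15: leading byte 0xDF = 11011111 → 2-byte char #5 = DF 90.
Leading byte 0xDF = 11011111 matches 110xxxxx → 2-byte sequence.
Byte 1: 0xDF = 11011111, payload 11111 (5 bits).
Byte 2: 0x90 = 10010000 (10xxxxxx ✓), payload 010000.
Concatenate: 11111010000 = 0x7D0 (11 bits → U+07D0).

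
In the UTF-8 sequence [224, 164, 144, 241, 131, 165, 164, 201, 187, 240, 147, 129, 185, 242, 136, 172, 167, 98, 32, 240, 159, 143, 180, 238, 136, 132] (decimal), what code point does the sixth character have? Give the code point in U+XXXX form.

Offset 0: leading byte 0xE0 = 11100000 → 3-byte char #1 = E0 A4 90.
Offset 3: leading byte 0xF1 = 11110001 → 4-byte char #2 = F1 83 A5 A4.
Offset 7: leading byte 0xC9 = 11001001 → 2-byte char #3 = C9 BB.
Offset 9: leading byte 0xF0 = 11110000 → 4-byte char #4 = F0 93 81 B9.
Offset 13: leading byte 0xF2 = 11110010 → 4-byte char #5 = F2 88 AC A7.
Offset 17: leading byte 0x62 = 01100010 → 1-byte char #6 = 62.
Leading byte 0x62 = 01100010 matches 0xxxxxxx → 1-byte sequence.
Byte 1: 0x62 = 01100010, payload 1100010 (7 bits).
Concatenate: 1100010 = 0x62 (7 bits → U+0062).

U+0062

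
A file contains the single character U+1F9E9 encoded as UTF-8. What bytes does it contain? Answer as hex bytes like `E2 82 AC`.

F0 9F A7 A9

U+1F9E9 = 0x1F9E9 = 129513 decimal. In range U+10000–U+10FFFF → 4-byte form: 11110xxx 10xxxxxx 10xxxxxx 10xxxxxx.
Binary (21 bits): 000011111100111101001.
Split 3+6+6+6: 000 | 011111 | 100111 | 101001.
Byte 1: 11110000 = 0xF0.
Byte 2: 10011111 = 0x9F.
Byte 3: 10100111 = 0xA7.
Byte 4: 10101001 = 0xA9.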